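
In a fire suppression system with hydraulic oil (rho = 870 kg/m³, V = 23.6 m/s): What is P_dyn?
Formula: P_{dyn} = \frac{1}{2} \rho V^2
P_dyn = 0.5·870·23.6²/1000 = 242.3 kPa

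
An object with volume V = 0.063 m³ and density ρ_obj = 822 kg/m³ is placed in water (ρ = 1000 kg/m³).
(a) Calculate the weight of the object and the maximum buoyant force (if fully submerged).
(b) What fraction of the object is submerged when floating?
(a) W=rho_obj*g*V=822*9.81*0.063=508.0 N; F_B(max)=rho*g*V=1000*9.81*0.063=618.0 N
(b) Floating fraction=rho_obj/rho=822/1000=0.822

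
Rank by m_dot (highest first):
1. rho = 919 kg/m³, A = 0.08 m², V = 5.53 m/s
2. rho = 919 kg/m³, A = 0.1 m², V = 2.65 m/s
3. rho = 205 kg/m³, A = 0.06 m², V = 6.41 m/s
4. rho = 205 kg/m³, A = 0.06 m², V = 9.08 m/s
Case 1: m_dot = 406.6 kg/s
Case 2: m_dot = 243.5 kg/s
Case 3: m_dot = 78.84 kg/s
Case 4: m_dot = 111.7 kg/s
Ranking (highest first): 1, 2, 4, 3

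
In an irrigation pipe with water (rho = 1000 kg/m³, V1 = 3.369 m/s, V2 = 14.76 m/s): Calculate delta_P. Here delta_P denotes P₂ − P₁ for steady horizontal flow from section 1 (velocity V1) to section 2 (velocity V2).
Formula: \Delta P = \frac{1}{2} \rho (V_1^2 - V_2^2)
delta_P = 0.5·1000·(3.369² − 14.76²)/1000 = -103.3 kPa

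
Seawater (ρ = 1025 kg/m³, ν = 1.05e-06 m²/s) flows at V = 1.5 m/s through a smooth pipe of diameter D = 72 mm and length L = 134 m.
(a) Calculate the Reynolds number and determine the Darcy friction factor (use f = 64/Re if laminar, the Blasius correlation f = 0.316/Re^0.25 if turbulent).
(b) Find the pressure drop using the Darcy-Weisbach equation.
(a) Re = V·D/ν = 1.5·0.072/1.05e-06 = 102860 → turbulent (Re > 4000); f = 0.316/Re^0.25 = 0.316/102860^0.25 = 0.017645 (Blasius is strictly valid for Re ≲ 1e5; used here as the smooth-pipe estimate the problem specifies)
(b) Darcy-Weisbach: ΔP = f·(L/D)·½ρV²/1000 = 0.017645·(134/0.072)·½·1025·1.5²/1000 = 37.87 kPa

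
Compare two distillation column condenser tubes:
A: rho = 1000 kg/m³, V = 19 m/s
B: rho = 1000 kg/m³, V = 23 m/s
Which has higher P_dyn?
P_dyn(A) = 180.5 kPa, P_dyn(B) = 264.5 kPa. Answer: B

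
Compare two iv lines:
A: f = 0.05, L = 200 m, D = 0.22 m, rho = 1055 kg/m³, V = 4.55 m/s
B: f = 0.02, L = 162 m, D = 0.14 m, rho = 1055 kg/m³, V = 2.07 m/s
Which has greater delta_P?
delta_P(A) = 496.4 kPa, delta_P(B) = 52.31 kPa. Answer: A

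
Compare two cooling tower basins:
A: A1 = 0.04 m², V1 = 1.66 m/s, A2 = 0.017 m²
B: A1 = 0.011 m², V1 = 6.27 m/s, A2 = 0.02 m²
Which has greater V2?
V2(A) = 3.906 m/s, V2(B) = 3.448 m/s. Answer: A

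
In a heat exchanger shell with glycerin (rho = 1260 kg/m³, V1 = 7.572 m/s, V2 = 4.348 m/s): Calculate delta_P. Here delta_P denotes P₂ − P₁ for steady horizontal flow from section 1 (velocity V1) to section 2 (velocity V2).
Formula: \Delta P = \frac{1}{2} \rho (V_1^2 - V_2^2)
delta_P = 0.5·1260·(7.572² − 4.348²)/1000 = 24.21 kPa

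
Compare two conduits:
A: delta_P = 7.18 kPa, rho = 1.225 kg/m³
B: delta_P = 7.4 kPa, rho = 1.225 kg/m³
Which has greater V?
V(A) = 108.3 m/s, V(B) = 109.9 m/s. Answer: B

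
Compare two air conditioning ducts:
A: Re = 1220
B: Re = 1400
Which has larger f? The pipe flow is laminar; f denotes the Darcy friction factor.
f(A) = 0.05246, f(B) = 0.04571. Answer: A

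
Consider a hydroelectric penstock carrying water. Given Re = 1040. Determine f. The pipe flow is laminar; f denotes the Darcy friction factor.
Formula: f = \frac{64}{Re}
f = 64/1040 = 0.06154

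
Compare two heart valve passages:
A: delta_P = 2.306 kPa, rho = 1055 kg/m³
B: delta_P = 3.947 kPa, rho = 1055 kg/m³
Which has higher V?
V(A) = 2.091 m/s, V(B) = 2.735 m/s. Answer: B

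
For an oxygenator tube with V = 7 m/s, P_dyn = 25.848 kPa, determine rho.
Formula: P_{dyn} = \frac{1}{2} \rho V^2
Substituting knowns: 25.848 = 0.5·rho·7²/1000
Solving for rho: rho = 2·(25.848·1000)/7² = 1055 kg/m³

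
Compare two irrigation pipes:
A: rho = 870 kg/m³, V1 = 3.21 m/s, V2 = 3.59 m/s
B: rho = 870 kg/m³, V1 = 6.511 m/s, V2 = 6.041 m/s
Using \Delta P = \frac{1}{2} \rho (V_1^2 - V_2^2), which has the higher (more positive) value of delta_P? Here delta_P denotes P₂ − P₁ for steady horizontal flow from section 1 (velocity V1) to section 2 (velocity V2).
delta_P(A) = -1.124 kPa, delta_P(B) = 2.566 kPa. Answer: B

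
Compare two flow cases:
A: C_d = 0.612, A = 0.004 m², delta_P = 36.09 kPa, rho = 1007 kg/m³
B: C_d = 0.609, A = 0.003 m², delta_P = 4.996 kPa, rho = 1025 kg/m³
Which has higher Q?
Q(A) = 20.73 L/s, Q(B) = 5.704 L/s. Answer: A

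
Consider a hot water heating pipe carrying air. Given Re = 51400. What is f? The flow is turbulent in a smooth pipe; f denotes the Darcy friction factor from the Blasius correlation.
Formula: f = \frac{0.316}{Re^{0.25}}
f = 0.316/51400^0.25 = 0.02099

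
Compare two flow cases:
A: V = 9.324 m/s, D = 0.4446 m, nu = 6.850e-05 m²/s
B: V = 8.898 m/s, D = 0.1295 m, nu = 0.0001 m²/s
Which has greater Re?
Re(A) = 60518, Re(B) = 11523. Answer: A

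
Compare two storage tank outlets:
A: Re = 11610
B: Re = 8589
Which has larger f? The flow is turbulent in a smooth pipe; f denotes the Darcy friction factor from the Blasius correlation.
f(A) = 0.03044, f(B) = 0.03282. Answer: B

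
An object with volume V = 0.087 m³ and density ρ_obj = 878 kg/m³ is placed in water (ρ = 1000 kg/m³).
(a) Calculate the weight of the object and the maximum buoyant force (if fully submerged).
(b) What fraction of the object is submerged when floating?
(a) W=rho_obj*g*V=878*9.81*0.087=749.3 N; F_B(max)=rho*g*V=1000*9.81*0.087=853.5 N
(b) Floating fraction=rho_obj/rho=878/1000=0.878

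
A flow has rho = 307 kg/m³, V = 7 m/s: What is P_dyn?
Formula: P_{dyn} = \frac{1}{2} \rho V^2
P_dyn = 0.5·307·7²/1000 = 7.521 kPa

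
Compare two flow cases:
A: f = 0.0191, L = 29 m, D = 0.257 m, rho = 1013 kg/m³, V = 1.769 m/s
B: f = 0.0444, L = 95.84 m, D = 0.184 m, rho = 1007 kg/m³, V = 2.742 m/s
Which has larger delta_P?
delta_P(A) = 3.416 kPa, delta_P(B) = 87.55 kPa. Answer: B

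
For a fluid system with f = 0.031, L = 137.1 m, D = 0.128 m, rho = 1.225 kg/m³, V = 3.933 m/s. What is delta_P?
Formula: \Delta P = f \frac{L}{D} \frac{\rho V^2}{2}
delta_P = 0.031·(137.1/0.128)·0.5·1.225·3.933²/1000 = 0.3146 kPa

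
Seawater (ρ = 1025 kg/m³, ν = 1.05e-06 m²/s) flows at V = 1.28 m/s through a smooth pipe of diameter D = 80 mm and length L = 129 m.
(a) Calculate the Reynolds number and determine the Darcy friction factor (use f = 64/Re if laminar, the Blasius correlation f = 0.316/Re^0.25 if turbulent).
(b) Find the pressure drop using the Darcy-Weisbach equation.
(a) Re = V·D/ν = 1.28·0.08/1.05e-06 = 97524 → turbulent (Re > 4000); f = 0.316/Re^0.25 = 0.316/97524^0.25 = 0.017882
(b) Darcy-Weisbach: ΔP = f·(L/D)·½ρV²/1000 = 0.017882·(129/0.080)·½·1025·1.28²/1000 = 24.21 kPa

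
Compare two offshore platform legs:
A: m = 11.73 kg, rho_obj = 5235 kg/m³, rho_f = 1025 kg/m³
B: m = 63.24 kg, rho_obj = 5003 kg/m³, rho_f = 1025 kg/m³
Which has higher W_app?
W_app(A) = 92.54 N, W_app(B) = 493.3 N. Answer: B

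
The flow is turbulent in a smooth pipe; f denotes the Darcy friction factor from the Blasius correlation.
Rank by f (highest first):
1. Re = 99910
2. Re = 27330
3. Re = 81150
Case 1: f = 0.01777
Case 2: f = 0.02458
Case 3: f = 0.01872
Ranking (highest first): 2, 3, 1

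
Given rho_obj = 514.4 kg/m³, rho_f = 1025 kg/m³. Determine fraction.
Formula: f_{sub} = \frac{\rho_{obj}}{\rho_f}
fraction = 514.4/1025 = 0.5019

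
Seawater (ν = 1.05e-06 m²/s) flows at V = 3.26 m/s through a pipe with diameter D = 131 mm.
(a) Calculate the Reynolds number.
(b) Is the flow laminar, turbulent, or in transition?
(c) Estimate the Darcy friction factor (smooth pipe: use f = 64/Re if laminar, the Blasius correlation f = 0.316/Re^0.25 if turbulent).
(a) Re = V·D/ν = 3.26·0.131/1.05e-06 = 406720
(b) Flow regime: turbulent (Re > 4000)
(c) Friction factor: f = 0.316/Re^0.25 = 0.316/406720^0.25 = 0.01251 (Blasius is strictly valid for Re ≲ 1e5; used here as the smooth-pipe estimate the problem specifies)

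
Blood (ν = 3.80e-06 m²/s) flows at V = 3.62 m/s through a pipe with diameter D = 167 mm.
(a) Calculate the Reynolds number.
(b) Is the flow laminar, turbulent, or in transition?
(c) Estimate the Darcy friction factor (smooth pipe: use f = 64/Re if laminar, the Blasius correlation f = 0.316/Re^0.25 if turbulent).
(a) Re = V·D/ν = 3.62·0.167/3.80e-06 = 159090
(b) Flow regime: turbulent (Re > 4000)
(c) Friction factor: f = 0.316/Re^0.25 = 0.316/159090^0.25 = 0.01582 (Blasius is strictly valid for Re ≲ 1e5; used here as the smooth-pipe estimate the problem specifies)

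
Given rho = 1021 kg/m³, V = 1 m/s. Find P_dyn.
Formula: P_{dyn} = \frac{1}{2} \rho V^2
P_dyn = 0.5·1021·1²/1000 = 0.5105 kPa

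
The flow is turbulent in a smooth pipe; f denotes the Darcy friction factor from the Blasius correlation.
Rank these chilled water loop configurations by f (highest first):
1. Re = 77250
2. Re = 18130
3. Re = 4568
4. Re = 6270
Case 1: f = 0.01895
Case 2: f = 0.02723
Case 3: f = 0.03844
Case 4: f = 0.03551
Ranking (highest first): 3, 4, 2, 1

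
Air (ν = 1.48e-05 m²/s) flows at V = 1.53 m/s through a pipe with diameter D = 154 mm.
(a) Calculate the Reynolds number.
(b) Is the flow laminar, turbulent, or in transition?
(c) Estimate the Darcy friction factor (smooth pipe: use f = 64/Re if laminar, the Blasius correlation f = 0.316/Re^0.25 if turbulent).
(a) Re = V·D/ν = 1.53·0.154/1.48e-05 = 15920
(b) Flow regime: turbulent (Re > 4000)
(c) Friction factor: f = 0.316/Re^0.25 = 0.316/15920^0.25 = 0.02813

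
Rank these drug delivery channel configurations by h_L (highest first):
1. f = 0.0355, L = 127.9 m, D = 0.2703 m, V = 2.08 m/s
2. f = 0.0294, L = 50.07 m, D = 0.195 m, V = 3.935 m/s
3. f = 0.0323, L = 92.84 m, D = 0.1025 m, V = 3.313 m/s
Case 1: h_L = 3.704 m
Case 2: h_L = 5.958 m
Case 3: h_L = 16.37 m
Ranking (highest first): 3, 2, 1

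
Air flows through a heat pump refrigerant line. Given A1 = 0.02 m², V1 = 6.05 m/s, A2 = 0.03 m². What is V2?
Formula: V_2 = \frac{A_1 V_1}{A_2}
V2 = 0.02·6.05/0.03 = 4.033 m/s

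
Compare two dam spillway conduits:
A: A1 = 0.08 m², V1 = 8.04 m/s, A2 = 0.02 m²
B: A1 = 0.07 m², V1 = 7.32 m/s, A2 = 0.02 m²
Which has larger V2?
V2(A) = 32.16 m/s, V2(B) = 25.62 m/s. Answer: A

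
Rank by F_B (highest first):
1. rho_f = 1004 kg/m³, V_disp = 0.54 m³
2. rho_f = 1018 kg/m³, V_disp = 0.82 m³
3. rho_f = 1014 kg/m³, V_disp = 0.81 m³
Case 1: F_B = 5319 N
Case 2: F_B = 8189 N
Case 3: F_B = 8057 N
Ranking (highest first): 2, 3, 1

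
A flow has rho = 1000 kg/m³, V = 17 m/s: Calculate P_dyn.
Formula: P_{dyn} = \frac{1}{2} \rho V^2
P_dyn = 0.5·1000·17²/1000 = 144.5 kPa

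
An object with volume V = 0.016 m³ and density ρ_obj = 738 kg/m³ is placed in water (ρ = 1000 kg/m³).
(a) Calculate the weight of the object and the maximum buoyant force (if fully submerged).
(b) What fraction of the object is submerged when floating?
(a) W=rho_obj*g*V=738*9.81*0.016=115.8 N; F_B(max)=rho*g*V=1000*9.81*0.016=157.0 N
(b) Floating fraction=rho_obj/rho=738/1000=0.738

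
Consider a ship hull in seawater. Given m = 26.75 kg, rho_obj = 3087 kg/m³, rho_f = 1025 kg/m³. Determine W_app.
Formula: W_{app} = mg\left(1 - \frac{\rho_f}{\rho_{obj}}\right)
W_app = 26.75·9.81·(1 − 1025/3087) = 175.3 N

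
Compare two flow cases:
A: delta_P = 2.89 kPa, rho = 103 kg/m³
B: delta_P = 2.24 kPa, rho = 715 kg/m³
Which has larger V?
V(A) = 7.491 m/s, V(B) = 2.503 m/s. Answer: A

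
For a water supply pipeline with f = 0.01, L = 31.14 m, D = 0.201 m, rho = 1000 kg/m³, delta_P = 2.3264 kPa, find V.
Formula: \Delta P = f \frac{L}{D} \frac{\rho V^2}{2}
Substituting knowns: 2.3264 = 0.01·(31.14/0.201)·0.5·1000·V²/1000
Solving for V: V = √((2.3264·1000)/(0.01·(31.14/0.201)·0.5·1000)) = 1.733 m/s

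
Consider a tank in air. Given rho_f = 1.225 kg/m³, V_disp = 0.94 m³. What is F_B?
Formula: F_B = \rho_f g V_{disp}
F_B = 1.225·9.81·0.94 = 11.3 N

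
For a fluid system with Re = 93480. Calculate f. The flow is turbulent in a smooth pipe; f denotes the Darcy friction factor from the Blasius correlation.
Formula: f = \frac{0.316}{Re^{0.25}}
f = 0.316/93480^0.25 = 0.01807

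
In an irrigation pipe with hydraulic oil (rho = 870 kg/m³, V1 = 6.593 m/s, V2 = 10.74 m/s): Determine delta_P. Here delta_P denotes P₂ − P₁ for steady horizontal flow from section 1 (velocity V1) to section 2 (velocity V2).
Formula: \Delta P = \frac{1}{2} \rho (V_1^2 - V_2^2)
delta_P = 0.5·870·(6.593² − 10.74²)/1000 = -31.27 kPa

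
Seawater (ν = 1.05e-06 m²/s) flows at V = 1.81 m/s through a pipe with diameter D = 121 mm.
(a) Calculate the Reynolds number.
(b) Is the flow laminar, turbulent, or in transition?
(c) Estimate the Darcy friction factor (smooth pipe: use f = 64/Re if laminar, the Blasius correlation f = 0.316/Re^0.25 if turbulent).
(a) Re = V·D/ν = 1.81·0.121/1.05e-06 = 208580
(b) Flow regime: turbulent (Re > 4000)
(c) Friction factor: f = 0.316/Re^0.25 = 0.316/208580^0.25 = 0.01479 (Blasius is strictly valid for Re ≲ 1e5; used here as the smooth-pipe estimate the problem specifies)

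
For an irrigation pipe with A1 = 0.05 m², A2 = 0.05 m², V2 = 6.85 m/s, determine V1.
Formula: V_2 = \frac{A_1 V_1}{A_2}
Substituting knowns: 6.85 = 0.05·V1/0.05
Solving for V1: V1 = 6.85·0.05/0.05 = 6.85 m/s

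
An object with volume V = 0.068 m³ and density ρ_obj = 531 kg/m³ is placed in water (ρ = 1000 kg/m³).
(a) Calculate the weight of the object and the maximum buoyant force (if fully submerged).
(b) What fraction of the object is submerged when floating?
(a) W=rho_obj*g*V=531*9.81*0.068=354.2 N; F_B(max)=rho*g*V=1000*9.81*0.068=667.1 N
(b) Floating fraction=rho_obj/rho=531/1000=0.531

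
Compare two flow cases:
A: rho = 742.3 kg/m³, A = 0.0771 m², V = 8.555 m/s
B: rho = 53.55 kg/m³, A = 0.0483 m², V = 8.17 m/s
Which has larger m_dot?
m_dot(A) = 489.6 kg/s, m_dot(B) = 21.13 kg/s. Answer: A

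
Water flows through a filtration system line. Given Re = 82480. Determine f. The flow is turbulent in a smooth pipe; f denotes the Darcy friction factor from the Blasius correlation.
Formula: f = \frac{0.316}{Re^{0.25}}
f = 0.316/82480^0.25 = 0.01865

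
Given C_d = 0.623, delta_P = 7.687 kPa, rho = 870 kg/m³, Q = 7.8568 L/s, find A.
Formula: Q = C_d A \sqrt{\frac{2 \Delta P}{\rho}}
Substituting knowns: 7.8568 = 0.623·A·√(2·(7.687·1000)/870)·1000
Solving for A: A = (7.8568/1000)/(0.623·√(2·(7.687·1000)/870)) = 0.003 m²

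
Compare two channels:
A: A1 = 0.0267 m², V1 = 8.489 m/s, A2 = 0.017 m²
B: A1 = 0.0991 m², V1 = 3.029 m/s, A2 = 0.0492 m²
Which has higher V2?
V2(A) = 13.33 m/s, V2(B) = 6.101 m/s. Answer: A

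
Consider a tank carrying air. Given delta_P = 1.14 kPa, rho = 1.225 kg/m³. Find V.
Formula: V = \sqrt{\frac{2 \Delta P}{\rho}}
V = √(2·(1.14·1000)/1.225) = 43.14 m/s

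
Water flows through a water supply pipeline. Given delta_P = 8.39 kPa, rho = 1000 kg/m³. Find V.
Formula: V = \sqrt{\frac{2 \Delta P}{\rho}}
V = √(2·(8.39·1000)/1000) = 4.096 m/s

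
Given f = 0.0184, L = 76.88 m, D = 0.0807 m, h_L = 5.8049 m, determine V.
Formula: h_L = f \frac{L}{D} \frac{V^2}{2g}
Substituting knowns: 5.8049 = 0.0184·(76.88/0.0807)·V²/(2·9.81)
Solving for V: V = √(5.8049·2·9.81/(0.0184·(76.88/0.0807))) = 2.549 m/s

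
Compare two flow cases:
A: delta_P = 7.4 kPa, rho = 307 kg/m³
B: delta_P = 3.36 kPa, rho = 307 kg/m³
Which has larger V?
V(A) = 6.943 m/s, V(B) = 4.679 m/s. Answer: A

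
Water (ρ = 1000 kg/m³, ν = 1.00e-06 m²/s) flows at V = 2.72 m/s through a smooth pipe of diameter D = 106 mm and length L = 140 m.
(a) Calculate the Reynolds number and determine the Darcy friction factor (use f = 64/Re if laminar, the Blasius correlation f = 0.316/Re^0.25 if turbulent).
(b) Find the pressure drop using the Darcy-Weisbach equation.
(a) Re = V·D/ν = 2.72·0.106/1.00e-06 = 288320 → turbulent (Re > 4000); f = 0.316/Re^0.25 = 0.316/288320^0.25 = 0.013637 (Blasius is strictly valid for Re ≲ 1e5; used here as the smooth-pipe estimate the problem specifies)
(b) Darcy-Weisbach: ΔP = f·(L/D)·½ρV²/1000 = 0.013637·(140/0.106)·½·1000·2.72²/1000 = 66.63 kPa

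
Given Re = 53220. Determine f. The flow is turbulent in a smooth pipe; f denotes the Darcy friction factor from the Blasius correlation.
Formula: f = \frac{0.316}{Re^{0.25}}
f = 0.316/53220^0.25 = 0.02081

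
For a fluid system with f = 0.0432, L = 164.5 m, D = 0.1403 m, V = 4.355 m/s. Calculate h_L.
Formula: h_L = f \frac{L}{D} \frac{V^2}{2g}
h_L = 0.0432·(164.5/0.1403)·4.355²/(2·9.81) = 48.96 m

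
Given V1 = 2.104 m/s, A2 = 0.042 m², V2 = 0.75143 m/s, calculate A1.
Formula: V_2 = \frac{A_1 V_1}{A_2}
Substituting knowns: 0.75143 = A1·2.104/0.042
Solving for A1: A1 = 0.75143·0.042/2.104 = 0.015 m²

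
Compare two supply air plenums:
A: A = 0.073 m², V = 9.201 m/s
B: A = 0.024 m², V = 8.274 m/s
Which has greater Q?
Q(A) = 671.7 L/s, Q(B) = 198.6 L/s. Answer: A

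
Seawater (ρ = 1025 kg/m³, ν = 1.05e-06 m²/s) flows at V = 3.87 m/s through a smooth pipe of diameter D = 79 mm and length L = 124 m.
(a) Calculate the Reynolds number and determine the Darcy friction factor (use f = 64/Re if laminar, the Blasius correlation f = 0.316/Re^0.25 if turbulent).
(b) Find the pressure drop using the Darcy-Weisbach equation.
(a) Re = V·D/ν = 3.87·0.079/1.05e-06 = 291170 → turbulent (Re > 4000); f = 0.316/Re^0.25 = 0.316/291170^0.25 = 0.013603 (Blasius is strictly valid for Re ≲ 1e5; used here as the smooth-pipe estimate the problem specifies)
(b) Darcy-Weisbach: ΔP = f·(L/D)·½ρV²/1000 = 0.013603·(124/0.079)·½·1025·3.87²/1000 = 163.9 kPa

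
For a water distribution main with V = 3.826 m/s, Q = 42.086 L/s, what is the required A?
Formula: Q = A V
Substituting knowns: 42.086 = A·3.826·1000
Solving for A: A = (42.086/1000)/3.826 = 0.011 m²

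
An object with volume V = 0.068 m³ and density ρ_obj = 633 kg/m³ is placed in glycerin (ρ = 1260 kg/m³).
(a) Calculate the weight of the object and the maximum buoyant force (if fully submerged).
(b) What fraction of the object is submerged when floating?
(a) W=rho_obj*g*V=633*9.81*0.068=422.3 N; F_B(max)=rho*g*V=1260*9.81*0.068=840.5 N
(b) Floating fraction=rho_obj/rho=633/1260=0.502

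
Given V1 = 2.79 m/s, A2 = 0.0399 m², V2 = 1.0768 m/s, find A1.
Formula: V_2 = \frac{A_1 V_1}{A_2}
Substituting knowns: 1.0768 = A1·2.79/0.0399
Solving for A1: A1 = 1.0768·0.0399/2.79 = 0.0154 m²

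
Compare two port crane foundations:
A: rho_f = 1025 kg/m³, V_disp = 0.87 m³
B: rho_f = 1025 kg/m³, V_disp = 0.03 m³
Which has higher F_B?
F_B(A) = 8748 N, F_B(B) = 301.7 N. Answer: A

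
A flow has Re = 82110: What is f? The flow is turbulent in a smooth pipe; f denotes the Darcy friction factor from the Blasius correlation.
Formula: f = \frac{0.316}{Re^{0.25}}
f = 0.316/82110^0.25 = 0.01867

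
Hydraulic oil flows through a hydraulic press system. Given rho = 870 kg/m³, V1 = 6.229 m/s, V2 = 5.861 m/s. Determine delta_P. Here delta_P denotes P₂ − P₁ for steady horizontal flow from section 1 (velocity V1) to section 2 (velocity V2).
Formula: \Delta P = \frac{1}{2} \rho (V_1^2 - V_2^2)
delta_P = 0.5·870·(6.229² − 5.861²)/1000 = 1.935 kPa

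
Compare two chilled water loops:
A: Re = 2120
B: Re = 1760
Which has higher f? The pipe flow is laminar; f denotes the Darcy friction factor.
f(A) = 0.03019, f(B) = 0.03636. Answer: B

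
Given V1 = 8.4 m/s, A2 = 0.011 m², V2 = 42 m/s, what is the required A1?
Formula: V_2 = \frac{A_1 V_1}{A_2}
Substituting knowns: 42 = A1·8.4/0.011
Solving for A1: A1 = 42·0.011/8.4 = 0.055 m²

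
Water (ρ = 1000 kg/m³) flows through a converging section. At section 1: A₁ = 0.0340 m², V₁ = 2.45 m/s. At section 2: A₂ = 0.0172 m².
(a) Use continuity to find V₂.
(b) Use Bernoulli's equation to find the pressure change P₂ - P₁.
(a) Continuity: A₁V₁=A₂V₂ -> V₂=A₁V₁/A₂=0.0340*2.45/0.0172=4.84 m/s
(b) Bernoulli: P₂-P₁=0.5*rho*(V₁^2-V₂^2)/1000=0.5*1000*(2.45^2-4.84^2)/1000=-8.712 kPa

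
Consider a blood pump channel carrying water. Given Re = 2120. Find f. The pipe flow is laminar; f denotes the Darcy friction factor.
Formula: f = \frac{64}{Re}
f = 64/2120 = 0.03019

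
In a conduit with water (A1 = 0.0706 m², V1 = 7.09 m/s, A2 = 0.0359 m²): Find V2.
Formula: V_2 = \frac{A_1 V_1}{A_2}
V2 = 0.0706·7.09/0.0359 = 13.94 m/s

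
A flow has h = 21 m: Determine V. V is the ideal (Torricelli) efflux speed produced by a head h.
Formula: V = \sqrt{2 g h}
V = √(2·9.81·21) = 20.3 m/s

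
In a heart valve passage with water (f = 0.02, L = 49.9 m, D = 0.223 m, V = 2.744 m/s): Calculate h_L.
Formula: h_L = f \frac{L}{D} \frac{V^2}{2g}
h_L = 0.02·(49.9/0.223)·2.744²/(2·9.81) = 1.717 m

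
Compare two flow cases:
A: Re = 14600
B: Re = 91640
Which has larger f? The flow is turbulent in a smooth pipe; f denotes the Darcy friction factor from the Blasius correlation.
f(A) = 0.02875, f(B) = 0.01816. Answer: A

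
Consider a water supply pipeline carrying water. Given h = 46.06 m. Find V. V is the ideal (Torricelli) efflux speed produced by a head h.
Formula: V = \sqrt{2 g h}
V = √(2·9.81·46.06) = 30.06 m/s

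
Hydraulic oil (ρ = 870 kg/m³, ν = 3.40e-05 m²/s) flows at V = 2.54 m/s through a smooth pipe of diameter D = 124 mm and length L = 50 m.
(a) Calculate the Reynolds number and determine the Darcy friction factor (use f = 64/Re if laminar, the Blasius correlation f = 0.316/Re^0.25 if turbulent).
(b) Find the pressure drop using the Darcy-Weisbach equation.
(a) Re = V·D/ν = 2.54·0.124/3.40e-05 = 9263.5 → turbulent (Re > 4000); f = 0.316/Re^0.25 = 0.316/9263.5^0.25 = 0.03221
(b) Darcy-Weisbach: ΔP = f·(L/D)·½ρV²/1000 = 0.03221·(50/0.124)·½·870·2.54²/1000 = 36.45 kPa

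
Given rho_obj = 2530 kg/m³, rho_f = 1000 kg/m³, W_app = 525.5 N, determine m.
Formula: W_{app} = mg\left(1 - \frac{\rho_f}{\rho_{obj}}\right)
Substituting knowns: 525.5 = m·9.81·(1 − 1000/2530)
Solving for m: m = 525.5/(9.81·(1 − 1000/2530)) = 88.58 kg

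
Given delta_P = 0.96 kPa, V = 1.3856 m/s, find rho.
Formula: V = \sqrt{\frac{2 \Delta P}{\rho}}
Substituting knowns: 1.3856 = √(2·(0.96·1000)/rho)
Solving for rho: rho = 2·(0.96·1000)/1.3856² = 1000 kg/m³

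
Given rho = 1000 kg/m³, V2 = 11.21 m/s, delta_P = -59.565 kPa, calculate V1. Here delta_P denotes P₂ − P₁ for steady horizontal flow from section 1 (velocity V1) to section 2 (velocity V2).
Formula: \Delta P = \frac{1}{2} \rho (V_1^2 - V_2^2)
Substituting knowns: -59.565 = 0.5·1000·(V1² − 11.21²)/1000
Solving for V1: V1 = √(11.21² + 2·(-59.565·1000)/1000) = 2.556 m/s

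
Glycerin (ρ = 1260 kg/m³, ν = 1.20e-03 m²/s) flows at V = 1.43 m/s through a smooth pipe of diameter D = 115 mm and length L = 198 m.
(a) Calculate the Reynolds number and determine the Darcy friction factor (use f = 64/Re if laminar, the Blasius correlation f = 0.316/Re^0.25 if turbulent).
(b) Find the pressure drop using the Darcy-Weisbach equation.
(a) Re = V·D/ν = 1.43·0.115/1.20e-03 = 137.04 → laminar (Re < 2300); f = 64/Re = 64/137.04 = 0.46702
(b) Darcy-Weisbach: ΔP = f·(L/D)·½ρV²/1000 = 0.46702·(198/0.115)·½·1260·1.43²/1000 = 1036 kPa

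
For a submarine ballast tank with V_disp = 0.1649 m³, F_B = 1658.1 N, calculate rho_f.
Formula: F_B = \rho_f g V_{disp}
Substituting knowns: 1658.1 = rho_f·9.81·0.1649
Solving for rho_f: rho_f = 1658.1/(9.81·0.1649) = 1025 kg/m³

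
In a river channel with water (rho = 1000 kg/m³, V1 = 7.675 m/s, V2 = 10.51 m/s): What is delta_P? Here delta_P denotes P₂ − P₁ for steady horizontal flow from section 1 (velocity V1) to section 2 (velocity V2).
Formula: \Delta P = \frac{1}{2} \rho (V_1^2 - V_2^2)
delta_P = 0.5·1000·(7.675² − 10.51²)/1000 = -25.78 kPa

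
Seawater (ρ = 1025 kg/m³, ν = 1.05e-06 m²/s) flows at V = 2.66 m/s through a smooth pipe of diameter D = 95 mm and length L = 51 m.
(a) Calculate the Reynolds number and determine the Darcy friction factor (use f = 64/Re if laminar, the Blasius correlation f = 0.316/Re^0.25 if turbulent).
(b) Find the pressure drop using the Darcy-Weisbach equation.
(a) Re = V·D/ν = 2.66·0.095/1.05e-06 = 240670 → turbulent (Re > 4000); f = 0.316/Re^0.25 = 0.316/240670^0.25 = 0.014267 (Blasius is strictly valid for Re ≲ 1e5; used here as the smooth-pipe estimate the problem specifies)
(b) Darcy-Weisbach: ΔP = f·(L/D)·½ρV²/1000 = 0.014267·(51/0.095)·½·1025·2.66²/1000 = 27.77 kPa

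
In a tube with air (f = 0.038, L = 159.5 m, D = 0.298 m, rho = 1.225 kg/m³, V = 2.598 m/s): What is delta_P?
Formula: \Delta P = f \frac{L}{D} \frac{\rho V^2}{2}
delta_P = 0.038·(159.5/0.298)·0.5·1.225·2.598²/1000 = 0.08408 kPa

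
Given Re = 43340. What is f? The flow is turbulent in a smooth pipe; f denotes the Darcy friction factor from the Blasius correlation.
Formula: f = \frac{0.316}{Re^{0.25}}
f = 0.316/43340^0.25 = 0.0219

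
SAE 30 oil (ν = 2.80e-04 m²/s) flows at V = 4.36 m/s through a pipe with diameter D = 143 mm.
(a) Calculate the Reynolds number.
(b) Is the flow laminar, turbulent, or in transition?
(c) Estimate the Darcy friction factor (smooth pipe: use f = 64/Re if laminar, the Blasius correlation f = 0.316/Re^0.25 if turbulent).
(a) Re = V·D/ν = 4.36·0.143/2.80e-04 = 2226.7
(b) Flow regime: laminar (Re < 2300)
(c) Friction factor: f = 64/Re = 64/2226.7 = 0.02874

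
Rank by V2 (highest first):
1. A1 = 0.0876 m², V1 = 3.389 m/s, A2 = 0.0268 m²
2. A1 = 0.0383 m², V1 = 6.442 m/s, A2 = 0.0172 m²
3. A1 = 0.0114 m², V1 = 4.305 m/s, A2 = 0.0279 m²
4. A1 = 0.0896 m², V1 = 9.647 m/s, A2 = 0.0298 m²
Case 1: V2 = 11.08 m/s
Case 2: V2 = 14.34 m/s
Case 3: V2 = 1.759 m/s
Case 4: V2 = 29.01 m/s
Ranking (highest first): 4, 2, 1, 3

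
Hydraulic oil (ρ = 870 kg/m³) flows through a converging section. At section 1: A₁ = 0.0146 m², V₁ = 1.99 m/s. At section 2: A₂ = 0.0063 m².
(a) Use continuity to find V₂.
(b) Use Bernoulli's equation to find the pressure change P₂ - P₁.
(a) Continuity: A₁V₁=A₂V₂ -> V₂=A₁V₁/A₂=0.0146*1.99/0.0063=4.61 m/s
(b) Bernoulli: P₂-P₁=0.5*rho*(V₁^2-V₂^2)/1000=0.5*870*(1.99^2-4.61^2)/1000=-7.522 kPa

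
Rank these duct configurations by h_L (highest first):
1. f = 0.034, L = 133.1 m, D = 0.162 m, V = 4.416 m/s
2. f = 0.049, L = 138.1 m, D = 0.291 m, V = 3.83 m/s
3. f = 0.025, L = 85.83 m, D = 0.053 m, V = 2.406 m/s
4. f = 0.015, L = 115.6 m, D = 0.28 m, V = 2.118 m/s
Case 1: h_L = 27.77 m
Case 2: h_L = 17.39 m
Case 3: h_L = 11.95 m
Case 4: h_L = 1.416 m
Ranking (highest first): 1, 2, 3, 4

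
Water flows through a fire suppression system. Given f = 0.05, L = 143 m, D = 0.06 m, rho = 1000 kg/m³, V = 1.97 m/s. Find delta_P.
Formula: \Delta P = f \frac{L}{D} \frac{\rho V^2}{2}
delta_P = 0.05·(143/0.06)·0.5·1000·1.97²/1000 = 231.2 kPa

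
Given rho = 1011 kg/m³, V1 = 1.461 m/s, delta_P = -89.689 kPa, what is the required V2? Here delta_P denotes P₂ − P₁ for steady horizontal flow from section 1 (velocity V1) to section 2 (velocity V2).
Formula: \Delta P = \frac{1}{2} \rho (V_1^2 - V_2^2)
Substituting knowns: -89.689 = 0.5·1011·(1.461² − V2²)/1000
Solving for V2: V2 = √(1.461² − 2·(-89.689·1000)/1011) = 13.4 m/s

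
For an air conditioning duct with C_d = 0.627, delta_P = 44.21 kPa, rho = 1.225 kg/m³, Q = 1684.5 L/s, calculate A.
Formula: Q = C_d A \sqrt{\frac{2 \Delta P}{\rho}}
Substituting knowns: 1684.5 = 0.627·A·√(2·(44.21·1000)/1.225)·1000
Solving for A: A = (1684.5/1000)/(0.627·√(2·(44.21·1000)/1.225)) = 0.01 m²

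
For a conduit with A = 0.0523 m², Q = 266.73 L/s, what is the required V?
Formula: Q = A V
Substituting knowns: 266.73 = 0.0523·V·1000
Solving for V: V = (266.73/1000)/0.0523 = 5.1 m/s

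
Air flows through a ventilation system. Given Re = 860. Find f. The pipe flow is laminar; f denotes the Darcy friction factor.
Formula: f = \frac{64}{Re}
f = 64/860 = 0.07442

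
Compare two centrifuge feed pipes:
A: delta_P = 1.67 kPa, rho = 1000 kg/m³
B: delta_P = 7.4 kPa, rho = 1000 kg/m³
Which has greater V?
V(A) = 1.828 m/s, V(B) = 3.847 m/s. Answer: B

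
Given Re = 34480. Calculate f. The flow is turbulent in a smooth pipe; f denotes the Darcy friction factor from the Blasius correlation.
Formula: f = \frac{0.316}{Re^{0.25}}
f = 0.316/34480^0.25 = 0.02319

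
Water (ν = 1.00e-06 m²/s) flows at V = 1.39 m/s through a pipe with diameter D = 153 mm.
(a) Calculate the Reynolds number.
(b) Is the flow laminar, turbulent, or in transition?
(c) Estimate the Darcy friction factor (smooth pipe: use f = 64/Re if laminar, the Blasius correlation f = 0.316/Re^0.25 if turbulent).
(a) Re = V·D/ν = 1.39·0.153/1.00e-06 = 212670
(b) Flow regime: turbulent (Re > 4000)
(c) Friction factor: f = 0.316/Re^0.25 = 0.316/212670^0.25 = 0.01472 (Blasius is strictly valid for Re ≲ 1e5; used here as the smooth-pipe estimate the problem specifies)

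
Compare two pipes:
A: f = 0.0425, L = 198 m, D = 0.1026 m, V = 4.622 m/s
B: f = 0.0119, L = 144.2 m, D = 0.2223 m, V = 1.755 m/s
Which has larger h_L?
h_L(A) = 89.3 m, h_L(B) = 1.212 m. Answer: A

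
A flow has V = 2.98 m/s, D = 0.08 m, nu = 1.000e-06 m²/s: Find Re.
Formula: Re = \frac{V D}{\nu}
Re = 2.98·0.08/1.000e-06 = 238400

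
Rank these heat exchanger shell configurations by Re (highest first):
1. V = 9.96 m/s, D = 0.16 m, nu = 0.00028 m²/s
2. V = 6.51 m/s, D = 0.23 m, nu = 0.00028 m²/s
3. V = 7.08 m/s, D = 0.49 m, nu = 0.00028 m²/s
Case 1: Re = 5691
Case 2: Re = 5348
Case 3: Re = 12390
Ranking (highest first): 3, 1, 2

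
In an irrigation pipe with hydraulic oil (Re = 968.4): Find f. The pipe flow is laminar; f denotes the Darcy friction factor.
Formula: f = \frac{64}{Re}
f = 64/968.4 = 0.06609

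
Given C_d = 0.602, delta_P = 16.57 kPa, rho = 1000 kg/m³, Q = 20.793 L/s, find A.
Formula: Q = C_d A \sqrt{\frac{2 \Delta P}{\rho}}
Substituting knowns: 20.793 = 0.602·A·√(2·(16.57·1000)/1000)·1000
Solving for A: A = (20.793/1000)/(0.602·√(2·(16.57·1000)/1000)) = 0.006 m²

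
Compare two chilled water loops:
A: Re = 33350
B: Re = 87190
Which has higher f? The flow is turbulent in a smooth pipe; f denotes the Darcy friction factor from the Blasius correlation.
f(A) = 0.02338, f(B) = 0.01839. Answer: A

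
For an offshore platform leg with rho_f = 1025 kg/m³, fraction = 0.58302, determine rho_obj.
Formula: f_{sub} = \frac{\rho_{obj}}{\rho_f}
Substituting knowns: 0.58302 = rho_obj/1025
Solving for rho_obj: rho_obj = 0.58302·1025 = 597.6 kg/m³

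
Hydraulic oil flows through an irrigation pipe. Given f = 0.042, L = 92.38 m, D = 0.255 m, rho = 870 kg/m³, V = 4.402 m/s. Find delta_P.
Formula: \Delta P = f \frac{L}{D} \frac{\rho V^2}{2}
delta_P = 0.042·(92.38/0.255)·0.5·870·4.402²/1000 = 128.3 kPa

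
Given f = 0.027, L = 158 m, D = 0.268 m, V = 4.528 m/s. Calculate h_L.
Formula: h_L = f \frac{L}{D} \frac{V^2}{2g}
h_L = 0.027·(158/0.268)·4.528²/(2·9.81) = 16.63 m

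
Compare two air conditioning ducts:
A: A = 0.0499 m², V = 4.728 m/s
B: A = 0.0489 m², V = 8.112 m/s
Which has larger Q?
Q(A) = 235.9 L/s, Q(B) = 396.7 L/s. Answer: B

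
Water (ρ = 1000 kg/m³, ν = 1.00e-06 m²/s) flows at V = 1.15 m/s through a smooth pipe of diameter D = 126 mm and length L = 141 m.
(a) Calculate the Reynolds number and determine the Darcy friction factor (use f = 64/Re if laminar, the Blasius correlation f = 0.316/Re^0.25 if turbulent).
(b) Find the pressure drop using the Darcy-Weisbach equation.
(a) Re = V·D/ν = 1.15·0.126/1.00e-06 = 144900 → turbulent (Re > 4000); f = 0.316/Re^0.25 = 0.316/144900^0.25 = 0.016196 (Blasius is strictly valid for Re ≲ 1e5; used here as the smooth-pipe estimate the problem specifies)
(b) Darcy-Weisbach: ΔP = f·(L/D)·½ρV²/1000 = 0.016196·(141/0.126)·½·1000·1.15²/1000 = 11.98 kPa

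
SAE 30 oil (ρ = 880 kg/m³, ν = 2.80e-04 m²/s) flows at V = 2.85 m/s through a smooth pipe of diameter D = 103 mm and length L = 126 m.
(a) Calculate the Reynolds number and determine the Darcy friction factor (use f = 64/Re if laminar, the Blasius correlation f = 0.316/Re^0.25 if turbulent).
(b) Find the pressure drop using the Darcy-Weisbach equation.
(a) Re = V·D/ν = 2.85·0.103/2.80e-04 = 1048.4 → laminar (Re < 2300); f = 64/Re = 64/1048.4 = 0.061045
(b) Darcy-Weisbach: ΔP = f·(L/D)·½ρV²/1000 = 0.061045·(126/0.103)·½·880·2.85²/1000 = 266.9 kPa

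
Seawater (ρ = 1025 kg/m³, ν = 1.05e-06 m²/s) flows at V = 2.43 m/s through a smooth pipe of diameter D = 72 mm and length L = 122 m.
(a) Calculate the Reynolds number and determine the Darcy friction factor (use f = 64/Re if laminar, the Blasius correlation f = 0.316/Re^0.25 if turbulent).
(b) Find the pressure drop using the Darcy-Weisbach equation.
(a) Re = V·D/ν = 2.43·0.072/1.05e-06 = 166630 → turbulent (Re > 4000); f = 0.316/Re^0.25 = 0.316/166630^0.25 = 0.01564 (Blasius is strictly valid for Re ≲ 1e5; used here as the smooth-pipe estimate the problem specifies)
(b) Darcy-Weisbach: ΔP = f·(L/D)·½ρV²/1000 = 0.01564·(122/0.072)·½·1025·2.43²/1000 = 80.2 kPa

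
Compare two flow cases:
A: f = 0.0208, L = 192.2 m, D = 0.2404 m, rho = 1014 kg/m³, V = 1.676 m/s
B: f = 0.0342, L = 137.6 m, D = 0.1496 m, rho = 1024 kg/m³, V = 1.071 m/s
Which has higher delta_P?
delta_P(A) = 23.68 kPa, delta_P(B) = 18.47 kPa. Answer: A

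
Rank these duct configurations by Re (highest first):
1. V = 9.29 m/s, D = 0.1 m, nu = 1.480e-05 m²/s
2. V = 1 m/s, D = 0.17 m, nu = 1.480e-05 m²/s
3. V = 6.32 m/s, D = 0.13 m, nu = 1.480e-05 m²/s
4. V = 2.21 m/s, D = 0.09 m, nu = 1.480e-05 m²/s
Case 1: Re = 62770
Case 2: Re = 11486
Case 3: Re = 55514
Case 4: Re = 13439
Ranking (highest first): 1, 3, 4, 2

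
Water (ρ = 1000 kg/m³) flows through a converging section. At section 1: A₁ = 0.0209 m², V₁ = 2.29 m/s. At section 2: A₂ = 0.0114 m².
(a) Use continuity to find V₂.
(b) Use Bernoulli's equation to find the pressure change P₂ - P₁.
(a) Continuity: A₁V₁=A₂V₂ -> V₂=A₁V₁/A₂=0.0209*2.29/0.0114=4.20 m/s
(b) Bernoulli: P₂-P₁=0.5*rho*(V₁^2-V₂^2)/1000=0.5*1000*(2.29^2-4.20^2)/1000=-6.198 kPa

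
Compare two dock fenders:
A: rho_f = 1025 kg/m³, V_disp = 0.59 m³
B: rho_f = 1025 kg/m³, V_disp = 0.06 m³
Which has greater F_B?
F_B(A) = 5933 N, F_B(B) = 603.3 N. Answer: A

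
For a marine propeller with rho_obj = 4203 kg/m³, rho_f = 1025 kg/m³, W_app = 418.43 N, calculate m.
Formula: W_{app} = mg\left(1 - \frac{\rho_f}{\rho_{obj}}\right)
Substituting knowns: 418.43 = m·9.81·(1 − 1025/4203)
Solving for m: m = 418.43/(9.81·(1 − 1025/4203)) = 56.41 kg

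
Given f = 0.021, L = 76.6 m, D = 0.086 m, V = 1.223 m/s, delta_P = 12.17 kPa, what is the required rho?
Formula: \Delta P = f \frac{L}{D} \frac{\rho V^2}{2}
Substituting knowns: 12.17 = 0.021·(76.6/0.086)·0.5·rho·1.223²/1000
Solving for rho: rho = (12.17·1000)/(0.021·(76.6/0.086)·0.5·1.223²) = 870 kg/m³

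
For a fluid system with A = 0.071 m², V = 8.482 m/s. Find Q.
Formula: Q = A V
Q = 0.071·8.482·1000 = 602.2 L/s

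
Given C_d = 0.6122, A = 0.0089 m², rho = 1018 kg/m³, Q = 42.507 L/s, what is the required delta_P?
Formula: Q = C_d A \sqrt{\frac{2 \Delta P}{\rho}}
Substituting knowns: 42.507 = 0.6122·0.0089·√(2·(delta_P·1000)/1018)·1000
Solving for delta_P: delta_P = ((42.507/1000)/(0.6122·0.0089))²·1018/2/1000 = 30.98 kPa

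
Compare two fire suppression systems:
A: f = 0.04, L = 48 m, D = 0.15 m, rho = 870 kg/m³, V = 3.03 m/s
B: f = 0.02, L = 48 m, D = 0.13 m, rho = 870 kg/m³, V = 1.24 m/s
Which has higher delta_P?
delta_P(A) = 51.12 kPa, delta_P(B) = 4.939 kPa. Answer: A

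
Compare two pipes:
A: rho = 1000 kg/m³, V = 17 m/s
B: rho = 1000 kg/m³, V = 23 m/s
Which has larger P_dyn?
P_dyn(A) = 144.5 kPa, P_dyn(B) = 264.5 kPa. Answer: B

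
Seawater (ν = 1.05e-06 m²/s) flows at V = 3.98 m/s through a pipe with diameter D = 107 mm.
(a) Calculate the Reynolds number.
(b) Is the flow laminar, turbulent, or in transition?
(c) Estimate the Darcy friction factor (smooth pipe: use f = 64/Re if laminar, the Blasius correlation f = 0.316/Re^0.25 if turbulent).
(a) Re = V·D/ν = 3.98·0.107/1.05e-06 = 405580
(b) Flow regime: turbulent (Re > 4000)
(c) Friction factor: f = 0.316/Re^0.25 = 0.316/405580^0.25 = 0.01252 (Blasius is strictly valid for Re ≲ 1e5; used here as the smooth-pipe estimate the problem specifies)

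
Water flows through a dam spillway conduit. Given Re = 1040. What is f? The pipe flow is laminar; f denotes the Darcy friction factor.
Formula: f = \frac{64}{Re}
f = 64/1040 = 0.06154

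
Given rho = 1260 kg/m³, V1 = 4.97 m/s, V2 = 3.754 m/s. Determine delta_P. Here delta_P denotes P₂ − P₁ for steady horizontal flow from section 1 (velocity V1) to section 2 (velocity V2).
Formula: \Delta P = \frac{1}{2} \rho (V_1^2 - V_2^2)
delta_P = 0.5·1260·(4.97² − 3.754²)/1000 = 6.683 kPa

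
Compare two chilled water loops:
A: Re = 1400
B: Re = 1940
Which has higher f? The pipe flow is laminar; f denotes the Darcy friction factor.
f(A) = 0.04571, f(B) = 0.03299. Answer: A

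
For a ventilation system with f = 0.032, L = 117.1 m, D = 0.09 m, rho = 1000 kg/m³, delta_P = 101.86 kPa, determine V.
Formula: \Delta P = f \frac{L}{D} \frac{\rho V^2}{2}
Substituting knowns: 101.86 = 0.032·(117.1/0.09)·0.5·1000·V²/1000
Solving for V: V = √((101.86·1000)/(0.032·(117.1/0.09)·0.5·1000)) = 2.212 m/s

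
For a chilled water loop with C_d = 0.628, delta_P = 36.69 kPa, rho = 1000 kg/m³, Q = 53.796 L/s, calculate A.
Formula: Q = C_d A \sqrt{\frac{2 \Delta P}{\rho}}
Substituting knowns: 53.796 = 0.628·A·√(2·(36.69·1000)/1000)·1000
Solving for A: A = (53.796/1000)/(0.628·√(2·(36.69·1000)/1000)) = 0.01 m²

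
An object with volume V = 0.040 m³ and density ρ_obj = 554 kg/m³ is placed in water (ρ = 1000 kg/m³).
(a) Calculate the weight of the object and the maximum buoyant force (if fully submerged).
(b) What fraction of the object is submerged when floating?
(a) W=rho_obj*g*V=554*9.81*0.040=217.4 N; F_B(max)=rho*g*V=1000*9.81*0.040=392.4 N
(b) Floating fraction=rho_obj/rho=554/1000=0.554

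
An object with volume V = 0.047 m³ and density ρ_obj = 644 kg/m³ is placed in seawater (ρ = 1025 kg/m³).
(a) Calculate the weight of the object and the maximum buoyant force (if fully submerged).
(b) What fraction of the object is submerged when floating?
(a) W=rho_obj*g*V=644*9.81*0.047=296.9 N; F_B(max)=rho*g*V=1025*9.81*0.047=472.6 N
(b) Floating fraction=rho_obj/rho=644/1025=0.628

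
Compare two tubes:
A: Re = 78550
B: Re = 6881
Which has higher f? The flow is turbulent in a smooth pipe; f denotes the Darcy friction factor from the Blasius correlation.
f(A) = 0.01888, f(B) = 0.0347. Answer: B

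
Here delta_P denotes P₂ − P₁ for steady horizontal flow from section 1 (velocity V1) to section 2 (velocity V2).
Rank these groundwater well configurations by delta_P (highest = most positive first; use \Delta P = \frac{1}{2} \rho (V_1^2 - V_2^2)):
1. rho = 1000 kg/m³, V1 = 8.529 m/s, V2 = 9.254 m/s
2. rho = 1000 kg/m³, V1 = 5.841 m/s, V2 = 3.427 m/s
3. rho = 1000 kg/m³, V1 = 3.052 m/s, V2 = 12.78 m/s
Case 1: delta_P = -6.446 kPa
Case 2: delta_P = 11.19 kPa
Case 3: delta_P = -77.01 kPa
Ranking (highest first): 2, 1, 3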